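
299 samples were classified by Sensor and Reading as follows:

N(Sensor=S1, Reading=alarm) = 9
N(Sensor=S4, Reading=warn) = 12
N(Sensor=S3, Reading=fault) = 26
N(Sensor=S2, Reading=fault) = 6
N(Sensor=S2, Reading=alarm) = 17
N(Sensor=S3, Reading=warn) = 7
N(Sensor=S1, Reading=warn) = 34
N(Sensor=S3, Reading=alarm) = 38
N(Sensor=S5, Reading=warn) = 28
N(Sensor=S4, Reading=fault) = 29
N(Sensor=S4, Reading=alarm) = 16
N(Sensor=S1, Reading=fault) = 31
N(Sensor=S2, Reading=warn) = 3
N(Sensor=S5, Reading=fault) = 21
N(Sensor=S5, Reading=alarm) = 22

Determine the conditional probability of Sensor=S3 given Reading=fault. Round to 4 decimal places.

Total with Reading=fault: 31 + 6 + 26 + 29 + 21 = 113.
P(Sensor=S3 | Reading=fault) = 26/113 = 0.2301.

0.2301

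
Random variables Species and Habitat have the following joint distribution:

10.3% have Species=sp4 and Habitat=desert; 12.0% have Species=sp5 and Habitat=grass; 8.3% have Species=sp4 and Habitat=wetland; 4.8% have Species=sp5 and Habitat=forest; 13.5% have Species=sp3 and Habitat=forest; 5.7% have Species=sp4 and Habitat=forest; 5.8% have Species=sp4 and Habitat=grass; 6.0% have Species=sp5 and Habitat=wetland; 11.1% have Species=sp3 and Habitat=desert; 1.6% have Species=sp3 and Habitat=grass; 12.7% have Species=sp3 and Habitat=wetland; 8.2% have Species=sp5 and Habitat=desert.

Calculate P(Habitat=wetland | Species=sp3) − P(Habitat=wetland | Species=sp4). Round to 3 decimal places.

P(Species=sp3) = 0.135 + 0.016 + 0.127 + 0.111 = 0.389; P(Habitat=wetland | Species=sp3) = 0.127/0.389 = 0.3265.
P(Species=sp4) = 0.057 + 0.058 + 0.083 + 0.103 = 0.301; P(Habitat=wetland | Species=sp4) = 0.083/0.301 = 0.2757.
Difference = 0.051.

0.051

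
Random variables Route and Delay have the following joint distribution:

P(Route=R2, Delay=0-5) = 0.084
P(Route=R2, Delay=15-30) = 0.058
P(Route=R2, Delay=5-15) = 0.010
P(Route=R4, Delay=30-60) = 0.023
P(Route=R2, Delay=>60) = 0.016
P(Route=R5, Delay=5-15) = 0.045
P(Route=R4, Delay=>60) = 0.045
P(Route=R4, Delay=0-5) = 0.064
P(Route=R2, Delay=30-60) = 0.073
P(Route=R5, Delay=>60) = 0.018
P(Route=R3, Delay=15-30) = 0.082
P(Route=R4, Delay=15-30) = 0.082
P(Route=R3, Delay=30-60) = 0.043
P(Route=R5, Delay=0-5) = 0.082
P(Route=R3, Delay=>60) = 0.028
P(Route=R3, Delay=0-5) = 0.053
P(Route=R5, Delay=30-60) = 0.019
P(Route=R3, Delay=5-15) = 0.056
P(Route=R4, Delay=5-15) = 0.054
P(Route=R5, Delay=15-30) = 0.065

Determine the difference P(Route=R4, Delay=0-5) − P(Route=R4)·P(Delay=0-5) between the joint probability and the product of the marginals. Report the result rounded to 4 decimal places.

P(Route=R4) = 0.064 + 0.054 + 0.082 + 0.023 + 0.045 = 0.268.
P(Delay=0-5) = 0.084 + 0.053 + 0.064 + 0.082 = 0.283.
P(Route=R4, Delay=0-5) − P(Route=R4)P(Delay=0-5) = 0.064 − 0.268×0.283 = -0.0118.

-0.0118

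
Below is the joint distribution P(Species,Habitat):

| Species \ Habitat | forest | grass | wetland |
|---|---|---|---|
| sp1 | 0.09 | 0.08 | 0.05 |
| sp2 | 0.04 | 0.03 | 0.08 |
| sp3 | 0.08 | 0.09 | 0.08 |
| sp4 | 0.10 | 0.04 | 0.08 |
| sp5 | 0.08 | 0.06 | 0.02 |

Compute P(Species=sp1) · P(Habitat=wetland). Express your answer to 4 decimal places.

0.0682

P(Species=sp1) = 0.09 + 0.08 + 0.05 = 0.22.
P(Habitat=wetland) = 0.05 + 0.08 + 0.08 + 0.08 + 0.02 = 0.31.
Product: 0.22 × 0.31 = 0.0682.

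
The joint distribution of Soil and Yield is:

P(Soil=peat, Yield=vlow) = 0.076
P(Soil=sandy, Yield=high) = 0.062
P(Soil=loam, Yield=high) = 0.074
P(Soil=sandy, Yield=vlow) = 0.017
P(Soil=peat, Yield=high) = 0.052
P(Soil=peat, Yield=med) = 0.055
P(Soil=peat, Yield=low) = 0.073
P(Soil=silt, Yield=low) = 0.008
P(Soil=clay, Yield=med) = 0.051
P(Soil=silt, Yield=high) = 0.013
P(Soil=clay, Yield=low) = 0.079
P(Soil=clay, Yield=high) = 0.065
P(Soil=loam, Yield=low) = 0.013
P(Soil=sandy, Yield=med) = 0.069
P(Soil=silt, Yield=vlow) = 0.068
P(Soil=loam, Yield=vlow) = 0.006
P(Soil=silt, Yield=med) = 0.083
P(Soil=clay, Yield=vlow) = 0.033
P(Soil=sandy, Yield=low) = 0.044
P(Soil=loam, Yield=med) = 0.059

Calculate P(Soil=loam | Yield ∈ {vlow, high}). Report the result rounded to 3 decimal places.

0.172

P(Yield=vlow) = 0.017 + 0.006 + 0.033 + 0.068 + 0.076 = 0.200.
P(Yield=high) = 0.062 + 0.074 + 0.065 + 0.013 + 0.052 = 0.266.
P(Yield ∈ {vlow, high}) = 0.200 + 0.266 = 0.466; P(Soil=loam, Yield ∈ {vlow, high}) = 0.006 + 0.074 = 0.080.
P(Soil=loam | Yield ∈ {vlow, high}) = 0.080/0.466 = 0.172.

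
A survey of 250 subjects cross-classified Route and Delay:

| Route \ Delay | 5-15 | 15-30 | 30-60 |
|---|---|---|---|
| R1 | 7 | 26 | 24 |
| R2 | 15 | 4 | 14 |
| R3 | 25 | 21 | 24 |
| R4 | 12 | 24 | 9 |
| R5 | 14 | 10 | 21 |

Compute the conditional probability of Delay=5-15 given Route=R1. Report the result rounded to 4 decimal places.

0.1228

Total with Route=R1: 7 + 26 + 24 = 57.
P(Delay=5-15 | Route=R1) = 7/57 = 0.1228.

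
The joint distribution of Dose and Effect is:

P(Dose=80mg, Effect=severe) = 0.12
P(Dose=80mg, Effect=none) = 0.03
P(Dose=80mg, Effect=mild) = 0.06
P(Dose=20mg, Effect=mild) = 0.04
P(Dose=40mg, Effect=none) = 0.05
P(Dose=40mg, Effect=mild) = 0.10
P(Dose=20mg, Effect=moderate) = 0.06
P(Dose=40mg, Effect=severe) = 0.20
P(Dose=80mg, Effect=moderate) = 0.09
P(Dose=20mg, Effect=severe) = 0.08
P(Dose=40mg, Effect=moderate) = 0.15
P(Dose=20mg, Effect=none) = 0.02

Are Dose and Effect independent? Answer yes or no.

Every cell satisfies P(Dose,Effect) = P(Dose)·P(Effect). For instance P(Dose=80mg) = 0.30, P(Effect=severe) = 0.40, and 0.30×0.40 = 0.12 matches the joint entry. So Dose and Effect are independent.

yes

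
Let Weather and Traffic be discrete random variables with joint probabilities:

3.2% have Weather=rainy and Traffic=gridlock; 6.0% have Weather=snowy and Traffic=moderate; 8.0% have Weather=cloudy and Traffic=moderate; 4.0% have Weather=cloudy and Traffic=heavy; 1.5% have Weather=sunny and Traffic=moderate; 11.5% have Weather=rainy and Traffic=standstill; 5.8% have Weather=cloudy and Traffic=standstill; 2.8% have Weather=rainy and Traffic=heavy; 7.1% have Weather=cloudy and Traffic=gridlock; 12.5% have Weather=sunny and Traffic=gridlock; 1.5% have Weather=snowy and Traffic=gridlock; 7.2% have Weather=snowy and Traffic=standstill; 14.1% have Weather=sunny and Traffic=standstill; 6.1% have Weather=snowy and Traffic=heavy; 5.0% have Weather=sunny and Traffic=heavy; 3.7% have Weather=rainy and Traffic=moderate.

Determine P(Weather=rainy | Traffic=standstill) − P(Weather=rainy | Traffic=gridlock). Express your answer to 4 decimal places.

0.1662

P(Traffic=standstill) = 0.141 + 0.058 + 0.115 + 0.072 = 0.386; P(Weather=rainy | Traffic=standstill) = 0.115/0.386 = 0.29793.
P(Traffic=gridlock) = 0.125 + 0.071 + 0.032 + 0.015 = 0.243; P(Weather=rainy | Traffic=gridlock) = 0.032/0.243 = 0.13169.
Difference = 0.1662.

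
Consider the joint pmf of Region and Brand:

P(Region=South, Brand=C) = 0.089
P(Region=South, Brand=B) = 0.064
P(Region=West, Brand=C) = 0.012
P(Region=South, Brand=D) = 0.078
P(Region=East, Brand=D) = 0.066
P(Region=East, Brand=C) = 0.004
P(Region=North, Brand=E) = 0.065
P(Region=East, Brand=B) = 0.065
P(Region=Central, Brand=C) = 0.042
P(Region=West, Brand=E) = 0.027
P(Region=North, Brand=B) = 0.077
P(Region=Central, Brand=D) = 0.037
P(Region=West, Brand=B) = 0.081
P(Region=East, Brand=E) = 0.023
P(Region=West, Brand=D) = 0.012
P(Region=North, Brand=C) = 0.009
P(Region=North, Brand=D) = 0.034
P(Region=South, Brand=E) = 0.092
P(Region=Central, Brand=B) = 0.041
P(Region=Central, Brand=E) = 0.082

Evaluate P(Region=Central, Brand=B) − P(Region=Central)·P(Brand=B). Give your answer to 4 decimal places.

P(Region=Central) = 0.041 + 0.042 + 0.037 + 0.082 = 0.202.
P(Brand=B) = 0.077 + 0.064 + 0.065 + 0.081 + 0.041 = 0.328.
P(Region=Central, Brand=B) − P(Region=Central)P(Brand=B) = 0.041 − 0.202×0.328 = -0.0253.

-0.0253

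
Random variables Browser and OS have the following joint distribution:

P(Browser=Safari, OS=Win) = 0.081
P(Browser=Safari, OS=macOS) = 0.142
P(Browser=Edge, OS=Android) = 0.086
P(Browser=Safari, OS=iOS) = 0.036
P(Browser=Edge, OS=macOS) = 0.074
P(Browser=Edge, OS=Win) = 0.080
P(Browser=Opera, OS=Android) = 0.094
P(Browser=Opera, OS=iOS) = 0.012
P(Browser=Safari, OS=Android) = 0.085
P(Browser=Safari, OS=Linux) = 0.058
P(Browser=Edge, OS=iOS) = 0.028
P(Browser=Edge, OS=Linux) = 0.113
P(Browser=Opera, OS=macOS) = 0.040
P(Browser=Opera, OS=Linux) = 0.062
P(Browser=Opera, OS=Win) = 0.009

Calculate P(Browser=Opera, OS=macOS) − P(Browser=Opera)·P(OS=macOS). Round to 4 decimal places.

-0.0156

P(Browser=Opera) = 0.009 + 0.040 + 0.062 + 0.012 + 0.094 = 0.217.
P(OS=macOS) = 0.142 + 0.074 + 0.040 = 0.256.
P(Browser=Opera, OS=macOS) − P(Browser=Opera)P(OS=macOS) = 0.040 − 0.217×0.256 = -0.0156.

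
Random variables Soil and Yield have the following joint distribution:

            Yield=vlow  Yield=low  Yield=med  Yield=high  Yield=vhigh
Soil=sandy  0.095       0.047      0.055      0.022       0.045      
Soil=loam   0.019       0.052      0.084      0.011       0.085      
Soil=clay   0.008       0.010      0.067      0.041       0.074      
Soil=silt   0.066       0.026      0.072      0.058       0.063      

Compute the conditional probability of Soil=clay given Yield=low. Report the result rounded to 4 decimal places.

P(Yield=low) = 0.047 + 0.052 + 0.010 + 0.026 = 0.135.
P(Soil=clay | Yield=low) = 0.010/0.135 = 0.0741.

0.0741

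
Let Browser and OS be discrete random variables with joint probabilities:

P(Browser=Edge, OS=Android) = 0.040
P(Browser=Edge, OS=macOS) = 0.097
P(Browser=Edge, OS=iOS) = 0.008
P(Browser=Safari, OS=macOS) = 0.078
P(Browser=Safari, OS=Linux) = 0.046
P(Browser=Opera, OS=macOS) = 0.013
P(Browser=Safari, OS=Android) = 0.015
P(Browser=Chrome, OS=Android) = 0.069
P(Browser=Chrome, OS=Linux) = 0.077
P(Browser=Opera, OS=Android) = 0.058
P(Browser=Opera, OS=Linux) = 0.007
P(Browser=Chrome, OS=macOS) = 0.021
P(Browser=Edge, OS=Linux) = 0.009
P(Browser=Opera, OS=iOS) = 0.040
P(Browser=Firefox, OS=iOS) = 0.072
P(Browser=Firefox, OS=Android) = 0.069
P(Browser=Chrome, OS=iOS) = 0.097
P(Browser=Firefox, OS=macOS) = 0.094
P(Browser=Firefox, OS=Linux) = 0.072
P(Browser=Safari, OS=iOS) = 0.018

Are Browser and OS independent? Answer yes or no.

no

P(Browser=Chrome) = 0.264 and P(OS=macOS) = 0.303, so their product is 0.07999, but P(Browser=Chrome, OS=macOS) = 0.021. Since these differ, Browser and OS are not independent.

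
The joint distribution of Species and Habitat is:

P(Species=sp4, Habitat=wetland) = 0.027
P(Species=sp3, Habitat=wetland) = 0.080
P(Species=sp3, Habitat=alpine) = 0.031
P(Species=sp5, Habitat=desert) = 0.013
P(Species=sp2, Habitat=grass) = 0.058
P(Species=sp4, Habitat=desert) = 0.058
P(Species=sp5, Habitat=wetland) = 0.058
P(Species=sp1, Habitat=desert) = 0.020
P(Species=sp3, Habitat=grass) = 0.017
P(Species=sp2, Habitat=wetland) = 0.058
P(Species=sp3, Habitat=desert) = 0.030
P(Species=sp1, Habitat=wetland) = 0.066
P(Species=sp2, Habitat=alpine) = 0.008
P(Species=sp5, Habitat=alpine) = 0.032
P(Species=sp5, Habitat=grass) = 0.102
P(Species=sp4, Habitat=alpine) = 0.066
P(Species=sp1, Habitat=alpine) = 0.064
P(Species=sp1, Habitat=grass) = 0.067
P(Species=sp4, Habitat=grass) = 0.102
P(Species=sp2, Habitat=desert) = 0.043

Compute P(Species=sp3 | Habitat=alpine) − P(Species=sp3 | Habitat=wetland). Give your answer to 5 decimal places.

P(Habitat=alpine) = 0.064 + 0.008 + 0.031 + 0.066 + 0.032 = 0.201; P(Species=sp3 | Habitat=alpine) = 0.031/0.201 = 0.154229.
P(Habitat=wetland) = 0.066 + 0.058 + 0.080 + 0.027 + 0.058 = 0.289; P(Species=sp3 | Habitat=wetland) = 0.080/0.289 = 0.276817.
Difference = -0.12259.

-0.12259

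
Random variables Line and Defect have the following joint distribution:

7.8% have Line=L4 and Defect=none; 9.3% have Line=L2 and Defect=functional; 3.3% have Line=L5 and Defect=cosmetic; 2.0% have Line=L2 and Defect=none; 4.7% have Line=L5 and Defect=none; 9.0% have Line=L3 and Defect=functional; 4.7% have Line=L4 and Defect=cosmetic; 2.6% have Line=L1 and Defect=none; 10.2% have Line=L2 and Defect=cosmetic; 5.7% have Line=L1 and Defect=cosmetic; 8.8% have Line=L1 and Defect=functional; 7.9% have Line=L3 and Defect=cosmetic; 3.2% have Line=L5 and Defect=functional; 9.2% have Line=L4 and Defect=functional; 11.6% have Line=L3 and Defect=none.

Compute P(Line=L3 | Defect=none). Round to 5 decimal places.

0.40418

P(Defect=none) = 0.026 + 0.020 + 0.116 + 0.078 + 0.047 = 0.287.
P(Line=L3 | Defect=none) = 0.116/0.287 = 0.40418.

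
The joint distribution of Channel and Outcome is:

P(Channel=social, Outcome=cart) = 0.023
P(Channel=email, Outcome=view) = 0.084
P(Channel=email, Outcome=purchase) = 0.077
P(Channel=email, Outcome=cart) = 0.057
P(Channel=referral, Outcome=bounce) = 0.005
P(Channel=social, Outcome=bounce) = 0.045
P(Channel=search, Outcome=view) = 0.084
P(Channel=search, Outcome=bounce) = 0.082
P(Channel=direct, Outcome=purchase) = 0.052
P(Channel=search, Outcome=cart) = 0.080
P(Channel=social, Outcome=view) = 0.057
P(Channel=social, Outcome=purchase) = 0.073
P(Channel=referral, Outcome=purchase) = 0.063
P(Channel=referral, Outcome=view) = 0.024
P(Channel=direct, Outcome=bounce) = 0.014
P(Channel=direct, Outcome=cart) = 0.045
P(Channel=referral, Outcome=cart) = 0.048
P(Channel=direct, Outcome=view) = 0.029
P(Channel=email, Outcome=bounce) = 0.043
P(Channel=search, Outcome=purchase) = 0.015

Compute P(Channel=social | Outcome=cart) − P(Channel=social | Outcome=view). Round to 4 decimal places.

P(Outcome=cart) = 0.057 + 0.080 + 0.023 + 0.045 + 0.048 = 0.253; P(Channel=social | Outcome=cart) = 0.023/0.253 = 0.09091.
P(Outcome=view) = 0.084 + 0.084 + 0.057 + 0.029 + 0.024 = 0.278; P(Channel=social | Outcome=view) = 0.057/0.278 = 0.20504.
Difference = -0.1141.

-0.1141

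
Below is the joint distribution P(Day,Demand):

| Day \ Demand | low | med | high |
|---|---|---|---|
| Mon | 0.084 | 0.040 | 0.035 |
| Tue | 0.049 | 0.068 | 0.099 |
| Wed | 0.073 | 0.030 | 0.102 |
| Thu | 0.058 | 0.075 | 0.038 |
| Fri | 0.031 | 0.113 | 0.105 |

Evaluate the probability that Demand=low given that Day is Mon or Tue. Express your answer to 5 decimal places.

P(Day=Mon) = 0.084 + 0.040 + 0.035 = 0.159.
P(Day=Tue) = 0.049 + 0.068 + 0.099 = 0.216.
P(Day ∈ {Mon, Tue}) = 0.159 + 0.216 = 0.375; P(Demand=low, Day ∈ {Mon, Tue}) = 0.084 + 0.049 = 0.133.
P(Demand=low | Day ∈ {Mon, Tue}) = 0.133/0.375 = 0.35467.

0.35467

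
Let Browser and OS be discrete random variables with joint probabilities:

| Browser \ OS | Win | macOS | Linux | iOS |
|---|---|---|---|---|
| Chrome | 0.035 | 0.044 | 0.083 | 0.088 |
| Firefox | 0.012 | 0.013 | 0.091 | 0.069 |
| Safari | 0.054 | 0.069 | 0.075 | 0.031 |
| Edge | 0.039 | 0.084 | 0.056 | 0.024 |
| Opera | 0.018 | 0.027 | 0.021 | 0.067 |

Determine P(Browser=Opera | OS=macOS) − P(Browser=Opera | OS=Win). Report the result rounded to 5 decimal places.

0.00000

P(OS=macOS) = 0.044 + 0.013 + 0.069 + 0.084 + 0.027 = 0.237; P(Browser=Opera | OS=macOS) = 0.027/0.237 = 0.113924.
P(OS=Win) = 0.035 + 0.012 + 0.054 + 0.039 + 0.018 = 0.158; P(Browser=Opera | OS=Win) = 0.018/0.158 = 0.113924.
Difference = 0.00000.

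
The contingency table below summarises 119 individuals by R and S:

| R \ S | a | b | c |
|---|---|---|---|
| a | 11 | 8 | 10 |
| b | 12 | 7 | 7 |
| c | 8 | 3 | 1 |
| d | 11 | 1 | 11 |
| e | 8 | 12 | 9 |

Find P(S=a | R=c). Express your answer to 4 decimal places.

Total with R=c: 8 + 3 + 1 = 12.
P(S=a | R=c) = 8/12 = 0.6667.

0.6667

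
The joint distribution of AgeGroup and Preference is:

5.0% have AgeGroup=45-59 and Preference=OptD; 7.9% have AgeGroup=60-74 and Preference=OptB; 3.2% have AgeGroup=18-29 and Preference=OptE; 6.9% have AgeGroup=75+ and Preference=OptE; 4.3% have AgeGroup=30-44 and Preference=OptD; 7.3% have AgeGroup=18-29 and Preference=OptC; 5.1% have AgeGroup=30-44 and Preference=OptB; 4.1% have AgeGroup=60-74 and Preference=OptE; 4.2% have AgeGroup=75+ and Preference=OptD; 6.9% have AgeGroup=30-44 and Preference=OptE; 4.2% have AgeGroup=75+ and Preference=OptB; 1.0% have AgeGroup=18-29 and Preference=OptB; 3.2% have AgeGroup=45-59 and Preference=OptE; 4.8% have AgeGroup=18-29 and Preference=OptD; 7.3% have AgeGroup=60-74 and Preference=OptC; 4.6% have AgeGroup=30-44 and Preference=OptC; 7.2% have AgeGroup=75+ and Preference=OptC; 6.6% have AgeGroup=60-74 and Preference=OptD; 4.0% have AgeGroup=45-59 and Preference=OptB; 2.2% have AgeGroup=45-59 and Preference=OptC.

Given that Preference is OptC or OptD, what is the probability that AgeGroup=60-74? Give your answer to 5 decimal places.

0.25981

P(Preference=OptC) = 0.073 + 0.046 + 0.022 + 0.073 + 0.072 = 0.286.
P(Preference=OptD) = 0.048 + 0.043 + 0.050 + 0.066 + 0.042 = 0.249.
P(Preference ∈ {OptC, OptD}) = 0.286 + 0.249 = 0.535; P(AgeGroup=60-74, Preference ∈ {OptC, OptD}) = 0.073 + 0.066 = 0.139.
P(AgeGroup=60-74 | Preference ∈ {OptC, OptD}) = 0.139/0.535 = 0.25981.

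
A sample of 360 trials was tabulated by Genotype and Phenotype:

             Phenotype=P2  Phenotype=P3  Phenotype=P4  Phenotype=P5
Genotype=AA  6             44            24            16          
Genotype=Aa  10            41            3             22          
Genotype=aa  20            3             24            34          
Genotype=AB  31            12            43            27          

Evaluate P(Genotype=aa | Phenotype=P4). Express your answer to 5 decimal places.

Total with Phenotype=P4: 24 + 3 + 24 + 43 = 94.
P(Genotype=aa | Phenotype=P4) = 24/94 = 0.25532.

0.25532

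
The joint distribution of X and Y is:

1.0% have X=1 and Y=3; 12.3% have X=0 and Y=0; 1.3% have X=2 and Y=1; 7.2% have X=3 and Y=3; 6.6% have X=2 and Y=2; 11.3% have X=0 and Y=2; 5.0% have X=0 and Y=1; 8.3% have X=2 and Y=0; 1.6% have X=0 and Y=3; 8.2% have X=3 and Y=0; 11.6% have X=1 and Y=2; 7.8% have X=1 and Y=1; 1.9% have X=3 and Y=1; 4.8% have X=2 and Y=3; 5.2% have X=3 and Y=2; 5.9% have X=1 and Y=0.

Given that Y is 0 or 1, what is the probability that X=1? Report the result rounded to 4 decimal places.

0.2702

P(Y=0) = 0.123 + 0.059 + 0.083 + 0.082 = 0.347.
P(Y=1) = 0.050 + 0.078 + 0.013 + 0.019 = 0.160.
P(Y ∈ {0, 1}) = 0.347 + 0.160 = 0.507; P(X=1, Y ∈ {0, 1}) = 0.059 + 0.078 = 0.137.
P(X=1 | Y ∈ {0, 1}) = 0.137/0.507 = 0.2702.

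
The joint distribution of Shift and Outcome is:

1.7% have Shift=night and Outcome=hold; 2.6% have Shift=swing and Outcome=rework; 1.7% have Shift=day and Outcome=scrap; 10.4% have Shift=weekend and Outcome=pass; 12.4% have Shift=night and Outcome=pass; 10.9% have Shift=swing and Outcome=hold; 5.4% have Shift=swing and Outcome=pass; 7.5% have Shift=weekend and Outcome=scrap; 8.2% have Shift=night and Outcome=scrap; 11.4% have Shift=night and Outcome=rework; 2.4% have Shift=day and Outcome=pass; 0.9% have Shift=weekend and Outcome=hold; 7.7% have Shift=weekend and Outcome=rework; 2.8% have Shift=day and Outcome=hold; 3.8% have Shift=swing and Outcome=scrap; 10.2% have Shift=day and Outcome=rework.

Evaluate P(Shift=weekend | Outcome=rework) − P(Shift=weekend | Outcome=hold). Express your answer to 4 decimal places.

P(Outcome=rework) = 0.102 + 0.026 + 0.114 + 0.077 = 0.319; P(Shift=weekend | Outcome=rework) = 0.077/0.319 = 0.24138.
P(Outcome=hold) = 0.028 + 0.109 + 0.017 + 0.009 = 0.163; P(Shift=weekend | Outcome=hold) = 0.009/0.163 = 0.05521.
Difference = 0.1862.

0.1862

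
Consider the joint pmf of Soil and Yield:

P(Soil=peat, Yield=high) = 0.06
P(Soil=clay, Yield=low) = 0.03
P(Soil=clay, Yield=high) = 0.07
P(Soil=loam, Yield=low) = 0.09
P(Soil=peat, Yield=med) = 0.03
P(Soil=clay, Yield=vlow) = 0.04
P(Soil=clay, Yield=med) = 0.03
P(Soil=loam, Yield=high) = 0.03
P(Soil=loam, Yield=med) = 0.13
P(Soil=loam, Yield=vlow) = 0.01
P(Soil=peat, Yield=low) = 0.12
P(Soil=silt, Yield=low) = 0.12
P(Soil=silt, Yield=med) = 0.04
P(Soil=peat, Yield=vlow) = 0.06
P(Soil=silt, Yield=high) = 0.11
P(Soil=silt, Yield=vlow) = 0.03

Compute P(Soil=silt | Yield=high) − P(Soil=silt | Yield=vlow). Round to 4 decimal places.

0.1931

P(Yield=high) = 0.03 + 0.07 + 0.11 + 0.06 = 0.27; P(Soil=silt | Yield=high) = 0.11/0.27 = 0.40741.
P(Yield=vlow) = 0.01 + 0.04 + 0.03 + 0.06 = 0.14; P(Soil=silt | Yield=vlow) = 0.03/0.14 = 0.21429.
Difference = 0.1931.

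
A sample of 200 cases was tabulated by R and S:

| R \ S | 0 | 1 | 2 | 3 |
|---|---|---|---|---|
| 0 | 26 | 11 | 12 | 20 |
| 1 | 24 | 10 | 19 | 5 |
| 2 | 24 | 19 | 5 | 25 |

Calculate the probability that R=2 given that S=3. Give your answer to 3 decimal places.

0.500

Total with S=3: 20 + 5 + 25 = 50.
P(R=2 | S=3) = 25/50 = 0.500.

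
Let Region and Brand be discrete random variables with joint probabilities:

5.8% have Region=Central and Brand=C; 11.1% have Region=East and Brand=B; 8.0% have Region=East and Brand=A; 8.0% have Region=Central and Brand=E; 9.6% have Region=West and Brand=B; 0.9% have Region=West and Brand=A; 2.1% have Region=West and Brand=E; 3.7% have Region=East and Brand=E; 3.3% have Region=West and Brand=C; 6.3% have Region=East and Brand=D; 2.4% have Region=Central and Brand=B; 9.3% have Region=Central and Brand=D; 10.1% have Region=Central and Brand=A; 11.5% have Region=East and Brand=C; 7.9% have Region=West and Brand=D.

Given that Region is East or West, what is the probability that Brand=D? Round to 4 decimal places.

P(Region=East) = 0.080 + 0.111 + 0.115 + 0.063 + 0.037 = 0.406.
P(Region=West) = 0.009 + 0.096 + 0.033 + 0.079 + 0.021 = 0.238.
P(Region ∈ {East, West}) = 0.406 + 0.238 = 0.644; P(Brand=D, Region ∈ {East, West}) = 0.063 + 0.079 = 0.142.
P(Brand=D | Region ∈ {East, West}) = 0.142/0.644 = 0.2205.

0.2205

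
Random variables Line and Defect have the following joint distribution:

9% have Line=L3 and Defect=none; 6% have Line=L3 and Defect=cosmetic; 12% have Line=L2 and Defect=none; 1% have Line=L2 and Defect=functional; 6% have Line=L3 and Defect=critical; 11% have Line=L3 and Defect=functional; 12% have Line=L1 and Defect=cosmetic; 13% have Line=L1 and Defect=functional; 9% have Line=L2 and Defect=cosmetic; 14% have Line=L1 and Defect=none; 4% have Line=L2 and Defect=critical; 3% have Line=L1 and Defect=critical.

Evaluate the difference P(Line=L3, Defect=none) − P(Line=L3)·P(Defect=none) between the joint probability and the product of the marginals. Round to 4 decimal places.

-0.0220

P(Line=L3) = 0.09 + 0.06 + 0.11 + 0.06 = 0.32.
P(Defect=none) = 0.14 + 0.12 + 0.09 = 0.35.
P(Line=L3, Defect=none) − P(Line=L3)P(Defect=none) = 0.09 − 0.32×0.35 = -0.0220.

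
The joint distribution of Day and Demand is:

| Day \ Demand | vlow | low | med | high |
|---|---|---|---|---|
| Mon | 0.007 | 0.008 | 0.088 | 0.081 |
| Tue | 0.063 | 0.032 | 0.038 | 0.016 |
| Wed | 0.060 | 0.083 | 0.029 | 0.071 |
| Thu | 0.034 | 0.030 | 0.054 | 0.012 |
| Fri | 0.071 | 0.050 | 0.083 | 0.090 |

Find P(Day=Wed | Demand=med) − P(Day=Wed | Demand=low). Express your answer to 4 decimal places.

-0.3096

P(Demand=med) = 0.088 + 0.038 + 0.029 + 0.054 + 0.083 = 0.292; P(Day=Wed | Demand=med) = 0.029/0.292 = 0.09932.
P(Demand=low) = 0.008 + 0.032 + 0.083 + 0.030 + 0.050 = 0.203; P(Day=Wed | Demand=low) = 0.083/0.203 = 0.40887.
Difference = -0.3096.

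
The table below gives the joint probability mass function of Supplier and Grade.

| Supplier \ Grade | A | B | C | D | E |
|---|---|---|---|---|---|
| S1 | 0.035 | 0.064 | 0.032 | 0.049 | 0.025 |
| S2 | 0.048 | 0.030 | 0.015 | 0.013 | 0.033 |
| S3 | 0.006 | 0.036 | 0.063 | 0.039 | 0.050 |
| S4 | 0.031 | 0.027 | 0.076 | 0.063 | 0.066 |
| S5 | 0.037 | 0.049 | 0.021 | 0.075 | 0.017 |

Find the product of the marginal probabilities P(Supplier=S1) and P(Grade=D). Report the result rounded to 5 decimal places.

P(Supplier=S1) = 0.035 + 0.064 + 0.032 + 0.049 + 0.025 = 0.205.
P(Grade=D) = 0.049 + 0.013 + 0.039 + 0.063 + 0.075 = 0.239.
Product: 0.205 × 0.239 = 0.04900.

0.04900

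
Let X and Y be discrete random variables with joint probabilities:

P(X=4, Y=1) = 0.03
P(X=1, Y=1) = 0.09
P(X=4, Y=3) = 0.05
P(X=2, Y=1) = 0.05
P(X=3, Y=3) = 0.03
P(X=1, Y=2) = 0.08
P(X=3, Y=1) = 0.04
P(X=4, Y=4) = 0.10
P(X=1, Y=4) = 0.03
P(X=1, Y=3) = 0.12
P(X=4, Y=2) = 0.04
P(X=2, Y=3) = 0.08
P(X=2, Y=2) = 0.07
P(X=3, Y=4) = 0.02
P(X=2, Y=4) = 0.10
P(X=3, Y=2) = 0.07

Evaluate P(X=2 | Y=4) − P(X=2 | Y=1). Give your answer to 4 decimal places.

0.1619

P(Y=4) = 0.03 + 0.10 + 0.02 + 0.10 = 0.25; P(X=2 | Y=4) = 0.10/0.25 = 0.40000.
P(Y=1) = 0.09 + 0.05 + 0.04 + 0.03 = 0.21; P(X=2 | Y=1) = 0.05/0.21 = 0.23810.
Difference = 0.1619.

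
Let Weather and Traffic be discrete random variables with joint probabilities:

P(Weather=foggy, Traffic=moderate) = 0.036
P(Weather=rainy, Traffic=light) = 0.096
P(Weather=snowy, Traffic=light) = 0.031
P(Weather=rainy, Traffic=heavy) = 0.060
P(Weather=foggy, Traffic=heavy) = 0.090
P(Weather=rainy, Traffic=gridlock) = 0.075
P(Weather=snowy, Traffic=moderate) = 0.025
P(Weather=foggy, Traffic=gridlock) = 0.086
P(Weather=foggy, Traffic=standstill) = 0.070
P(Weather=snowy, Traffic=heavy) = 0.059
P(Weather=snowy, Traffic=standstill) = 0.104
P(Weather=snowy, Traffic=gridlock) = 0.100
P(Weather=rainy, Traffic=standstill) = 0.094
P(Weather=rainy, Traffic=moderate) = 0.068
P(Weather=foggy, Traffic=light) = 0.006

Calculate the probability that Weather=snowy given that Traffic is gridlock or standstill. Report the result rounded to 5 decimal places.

P(Traffic=gridlock) = 0.075 + 0.100 + 0.086 = 0.261.
P(Traffic=standstill) = 0.094 + 0.104 + 0.070 = 0.268.
P(Traffic ∈ {gridlock, standstill}) = 0.261 + 0.268 = 0.529; P(Weather=snowy, Traffic ∈ {gridlock, standstill}) = 0.100 + 0.104 = 0.204.
P(Weather=snowy | Traffic ∈ {gridlock, standstill}) = 0.204/0.529 = 0.38563.

0.38563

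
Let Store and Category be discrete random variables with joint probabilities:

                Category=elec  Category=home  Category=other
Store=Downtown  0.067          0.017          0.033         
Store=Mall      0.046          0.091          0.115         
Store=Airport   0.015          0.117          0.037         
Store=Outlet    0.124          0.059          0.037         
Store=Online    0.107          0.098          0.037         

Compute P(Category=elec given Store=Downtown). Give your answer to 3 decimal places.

0.573

P(Store=Downtown) = 0.067 + 0.017 + 0.033 = 0.117.
P(Category=elec | Store=Downtown) = 0.067/0.117 = 0.573.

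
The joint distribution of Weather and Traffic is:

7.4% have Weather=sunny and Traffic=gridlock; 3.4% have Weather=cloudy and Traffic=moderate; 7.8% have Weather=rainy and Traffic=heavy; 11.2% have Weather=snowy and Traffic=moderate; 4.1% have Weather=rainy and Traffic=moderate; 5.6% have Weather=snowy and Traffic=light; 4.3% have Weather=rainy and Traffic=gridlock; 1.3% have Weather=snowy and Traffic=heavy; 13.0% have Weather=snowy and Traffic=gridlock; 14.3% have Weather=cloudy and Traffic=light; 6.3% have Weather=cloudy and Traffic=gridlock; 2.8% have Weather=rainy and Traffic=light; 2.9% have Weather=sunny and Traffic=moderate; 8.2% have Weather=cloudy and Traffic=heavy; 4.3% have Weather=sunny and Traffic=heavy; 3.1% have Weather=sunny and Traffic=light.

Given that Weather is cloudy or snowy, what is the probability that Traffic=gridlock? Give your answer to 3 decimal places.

0.305

P(Weather=cloudy) = 0.143 + 0.034 + 0.082 + 0.063 = 0.322.
P(Weather=snowy) = 0.056 + 0.112 + 0.013 + 0.130 = 0.311.
P(Weather ∈ {cloudy, snowy}) = 0.322 + 0.311 = 0.633; P(Traffic=gridlock, Weather ∈ {cloudy, snowy}) = 0.063 + 0.130 = 0.193.
P(Traffic=gridlock | Weather ∈ {cloudy, snowy}) = 0.193/0.633 = 0.305.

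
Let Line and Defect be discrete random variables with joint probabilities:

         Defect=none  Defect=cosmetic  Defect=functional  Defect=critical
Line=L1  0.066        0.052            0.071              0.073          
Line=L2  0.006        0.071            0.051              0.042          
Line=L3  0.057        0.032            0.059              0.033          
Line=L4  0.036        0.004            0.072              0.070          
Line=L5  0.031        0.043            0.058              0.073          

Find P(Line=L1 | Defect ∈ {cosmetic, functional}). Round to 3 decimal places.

0.240

P(Defect=cosmetic) = 0.052 + 0.071 + 0.032 + 0.004 + 0.043 = 0.202.
P(Defect=functional) = 0.071 + 0.051 + 0.059 + 0.072 + 0.058 = 0.311.
P(Defect ∈ {cosmetic, functional}) = 0.202 + 0.311 = 0.513; P(Line=L1, Defect ∈ {cosmetic, functional}) = 0.052 + 0.071 = 0.123.
P(Line=L1 | Defect ∈ {cosmetic, functional}) = 0.123/0.513 = 0.240.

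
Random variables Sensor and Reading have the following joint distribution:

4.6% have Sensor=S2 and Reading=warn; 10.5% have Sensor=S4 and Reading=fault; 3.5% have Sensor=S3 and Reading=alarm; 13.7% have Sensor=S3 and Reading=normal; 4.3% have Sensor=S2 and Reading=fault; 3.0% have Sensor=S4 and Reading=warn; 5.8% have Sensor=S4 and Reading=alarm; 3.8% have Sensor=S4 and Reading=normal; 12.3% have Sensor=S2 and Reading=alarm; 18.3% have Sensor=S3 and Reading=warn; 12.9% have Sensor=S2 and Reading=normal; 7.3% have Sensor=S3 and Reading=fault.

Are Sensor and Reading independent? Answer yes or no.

no

P(Sensor=S3) = 0.428 and P(Reading=warn) = 0.259, so their product is 0.11085, but P(Sensor=S3, Reading=warn) = 0.183. Since these differ, Sensor and Reading are not independent.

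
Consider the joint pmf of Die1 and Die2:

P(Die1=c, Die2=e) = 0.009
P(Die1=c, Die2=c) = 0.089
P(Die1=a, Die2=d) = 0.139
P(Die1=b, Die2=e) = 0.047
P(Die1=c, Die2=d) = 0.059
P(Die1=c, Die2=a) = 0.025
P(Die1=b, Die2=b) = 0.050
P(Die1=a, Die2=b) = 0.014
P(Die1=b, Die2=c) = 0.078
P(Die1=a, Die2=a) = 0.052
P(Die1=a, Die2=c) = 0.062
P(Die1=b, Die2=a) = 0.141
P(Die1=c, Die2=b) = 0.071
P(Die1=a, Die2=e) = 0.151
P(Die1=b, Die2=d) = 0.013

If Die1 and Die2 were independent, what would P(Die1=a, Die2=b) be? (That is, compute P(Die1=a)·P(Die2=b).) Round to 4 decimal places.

0.0564

P(Die1=a) = 0.052 + 0.014 + 0.062 + 0.139 + 0.151 = 0.418.
P(Die2=b) = 0.014 + 0.050 + 0.071 = 0.135.
Product: 0.418 × 0.135 = 0.0564.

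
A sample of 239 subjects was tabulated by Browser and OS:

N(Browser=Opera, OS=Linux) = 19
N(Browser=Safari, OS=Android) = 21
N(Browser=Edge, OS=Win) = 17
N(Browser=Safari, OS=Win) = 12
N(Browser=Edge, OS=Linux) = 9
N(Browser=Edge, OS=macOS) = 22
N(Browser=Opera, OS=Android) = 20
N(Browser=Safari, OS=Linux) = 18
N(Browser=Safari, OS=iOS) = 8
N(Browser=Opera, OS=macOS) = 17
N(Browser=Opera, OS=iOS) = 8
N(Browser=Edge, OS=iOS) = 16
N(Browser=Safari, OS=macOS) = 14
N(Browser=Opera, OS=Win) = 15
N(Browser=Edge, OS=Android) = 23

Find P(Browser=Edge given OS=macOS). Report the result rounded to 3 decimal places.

Total with OS=macOS: 14 + 22 + 17 = 53.
P(Browser=Edge | OS=macOS) = 22/53 = 0.415.

0.415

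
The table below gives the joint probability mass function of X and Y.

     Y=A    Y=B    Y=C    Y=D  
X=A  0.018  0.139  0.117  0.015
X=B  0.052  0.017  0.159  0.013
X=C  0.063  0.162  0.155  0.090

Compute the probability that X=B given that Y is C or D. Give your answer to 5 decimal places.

P(Y=C) = 0.117 + 0.159 + 0.155 = 0.431.
P(Y=D) = 0.015 + 0.013 + 0.090 = 0.118.
P(Y ∈ {C, D}) = 0.431 + 0.118 = 0.549; P(X=B, Y ∈ {C, D}) = 0.159 + 0.013 = 0.172.
P(X=B | Y ∈ {C, D}) = 0.172/0.549 = 0.31330.

0.31330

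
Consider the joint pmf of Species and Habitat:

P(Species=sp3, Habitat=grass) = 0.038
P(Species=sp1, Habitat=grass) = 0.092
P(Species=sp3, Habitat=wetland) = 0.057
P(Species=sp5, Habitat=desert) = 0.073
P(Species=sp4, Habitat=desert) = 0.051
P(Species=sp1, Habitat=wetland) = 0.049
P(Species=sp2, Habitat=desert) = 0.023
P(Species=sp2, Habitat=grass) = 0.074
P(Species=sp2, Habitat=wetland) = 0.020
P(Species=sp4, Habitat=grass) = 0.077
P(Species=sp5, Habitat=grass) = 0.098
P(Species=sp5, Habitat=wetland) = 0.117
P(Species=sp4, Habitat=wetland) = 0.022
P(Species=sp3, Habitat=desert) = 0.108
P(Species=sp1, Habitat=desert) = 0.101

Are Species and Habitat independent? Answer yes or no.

no

P(Species=sp5) = 0.288 and P(Habitat=wetland) = 0.265, so their product is 0.07632, but P(Species=sp5, Habitat=wetland) = 0.117. Since these differ, Species and Habitat are not independent.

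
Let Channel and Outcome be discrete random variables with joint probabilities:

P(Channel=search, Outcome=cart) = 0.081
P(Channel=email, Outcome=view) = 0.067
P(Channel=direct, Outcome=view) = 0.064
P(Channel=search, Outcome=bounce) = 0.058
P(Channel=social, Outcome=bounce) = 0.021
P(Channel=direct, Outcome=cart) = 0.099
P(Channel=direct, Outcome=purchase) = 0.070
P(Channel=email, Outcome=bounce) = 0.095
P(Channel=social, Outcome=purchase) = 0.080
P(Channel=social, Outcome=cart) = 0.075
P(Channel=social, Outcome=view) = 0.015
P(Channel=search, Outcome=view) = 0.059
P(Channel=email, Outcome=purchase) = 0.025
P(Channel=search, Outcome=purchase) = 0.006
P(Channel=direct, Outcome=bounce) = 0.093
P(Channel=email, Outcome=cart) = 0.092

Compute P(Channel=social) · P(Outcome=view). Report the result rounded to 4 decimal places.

0.0392

P(Channel=social) = 0.021 + 0.015 + 0.075 + 0.080 = 0.191.
P(Outcome=view) = 0.067 + 0.059 + 0.015 + 0.064 = 0.205.
Product: 0.191 × 0.205 = 0.0392.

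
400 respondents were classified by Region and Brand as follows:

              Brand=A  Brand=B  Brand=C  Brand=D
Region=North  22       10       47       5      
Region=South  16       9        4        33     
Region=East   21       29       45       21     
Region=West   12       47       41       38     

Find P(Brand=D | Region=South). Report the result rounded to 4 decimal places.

Total with Region=South: 16 + 9 + 4 + 33 = 62.
P(Brand=D | Region=South) = 33/62 = 0.5323.

0.5323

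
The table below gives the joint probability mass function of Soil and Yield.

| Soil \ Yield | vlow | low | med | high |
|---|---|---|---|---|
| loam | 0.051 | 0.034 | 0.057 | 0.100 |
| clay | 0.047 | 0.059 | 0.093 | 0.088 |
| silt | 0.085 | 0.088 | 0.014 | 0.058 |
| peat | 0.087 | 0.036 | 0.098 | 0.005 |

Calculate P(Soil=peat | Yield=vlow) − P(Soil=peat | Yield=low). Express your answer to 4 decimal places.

0.1563

P(Yield=vlow) = 0.051 + 0.047 + 0.085 + 0.087 = 0.270; P(Soil=peat | Yield=vlow) = 0.087/0.270 = 0.32222.
P(Yield=low) = 0.034 + 0.059 + 0.088 + 0.036 = 0.217; P(Soil=peat | Yield=low) = 0.036/0.217 = 0.16590.
Difference = 0.1563.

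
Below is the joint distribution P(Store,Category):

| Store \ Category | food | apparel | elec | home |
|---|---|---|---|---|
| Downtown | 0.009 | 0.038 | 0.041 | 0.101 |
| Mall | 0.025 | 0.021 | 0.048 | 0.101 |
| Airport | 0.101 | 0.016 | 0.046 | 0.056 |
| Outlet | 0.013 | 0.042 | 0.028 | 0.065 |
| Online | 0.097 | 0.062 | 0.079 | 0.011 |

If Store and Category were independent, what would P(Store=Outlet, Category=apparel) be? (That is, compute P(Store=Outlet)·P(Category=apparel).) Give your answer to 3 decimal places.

0.026

P(Store=Outlet) = 0.013 + 0.042 + 0.028 + 0.065 = 0.148.
P(Category=apparel) = 0.038 + 0.021 + 0.016 + 0.042 + 0.062 = 0.179.
Product: 0.148 × 0.179 = 0.026.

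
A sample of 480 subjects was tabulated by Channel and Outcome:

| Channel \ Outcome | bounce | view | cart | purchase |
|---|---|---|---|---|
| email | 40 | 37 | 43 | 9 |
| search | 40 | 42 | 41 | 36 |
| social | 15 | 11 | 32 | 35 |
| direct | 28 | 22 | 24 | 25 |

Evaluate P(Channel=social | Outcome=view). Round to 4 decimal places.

0.0982

Total with Outcome=view: 37 + 42 + 11 + 22 = 112.
P(Channel=social | Outcome=view) = 11/112 = 0.0982.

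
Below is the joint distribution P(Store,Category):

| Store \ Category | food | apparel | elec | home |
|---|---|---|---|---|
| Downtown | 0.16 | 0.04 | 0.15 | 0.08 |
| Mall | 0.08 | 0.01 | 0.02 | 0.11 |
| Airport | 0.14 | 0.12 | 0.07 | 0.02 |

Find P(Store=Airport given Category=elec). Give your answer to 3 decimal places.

0.292

P(Category=elec) = 0.15 + 0.02 + 0.07 = 0.24.
P(Store=Airport | Category=elec) = 0.07/0.24 = 0.292.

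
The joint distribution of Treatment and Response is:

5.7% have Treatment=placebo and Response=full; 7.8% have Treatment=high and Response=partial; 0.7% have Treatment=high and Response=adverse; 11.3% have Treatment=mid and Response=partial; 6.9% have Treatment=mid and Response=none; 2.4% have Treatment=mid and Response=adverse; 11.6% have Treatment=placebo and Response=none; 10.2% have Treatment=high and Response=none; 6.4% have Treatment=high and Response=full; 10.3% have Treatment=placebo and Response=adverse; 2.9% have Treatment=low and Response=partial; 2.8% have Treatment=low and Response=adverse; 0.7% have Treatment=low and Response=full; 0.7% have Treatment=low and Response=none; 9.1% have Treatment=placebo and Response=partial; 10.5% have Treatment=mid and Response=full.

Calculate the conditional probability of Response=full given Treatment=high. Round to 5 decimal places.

0.25498

P(Treatment=high) = 0.102 + 0.078 + 0.064 + 0.007 = 0.251.
P(Response=full | Treatment=high) = 0.064/0.251 = 0.25498.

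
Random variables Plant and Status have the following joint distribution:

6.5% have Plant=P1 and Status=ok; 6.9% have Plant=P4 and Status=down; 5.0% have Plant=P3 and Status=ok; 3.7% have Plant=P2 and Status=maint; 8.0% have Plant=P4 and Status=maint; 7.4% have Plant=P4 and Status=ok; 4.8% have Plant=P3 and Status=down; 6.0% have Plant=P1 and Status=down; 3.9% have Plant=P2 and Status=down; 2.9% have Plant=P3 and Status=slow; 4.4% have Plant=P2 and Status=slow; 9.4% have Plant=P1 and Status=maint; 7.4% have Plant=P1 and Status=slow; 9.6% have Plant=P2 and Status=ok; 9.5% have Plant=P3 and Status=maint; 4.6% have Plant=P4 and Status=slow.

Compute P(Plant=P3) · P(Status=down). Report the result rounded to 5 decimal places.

P(Plant=P3) = 0.050 + 0.029 + 0.048 + 0.095 = 0.222.
P(Status=down) = 0.060 + 0.039 + 0.048 + 0.069 = 0.216.
Product: 0.222 × 0.216 = 0.04795.

0.04795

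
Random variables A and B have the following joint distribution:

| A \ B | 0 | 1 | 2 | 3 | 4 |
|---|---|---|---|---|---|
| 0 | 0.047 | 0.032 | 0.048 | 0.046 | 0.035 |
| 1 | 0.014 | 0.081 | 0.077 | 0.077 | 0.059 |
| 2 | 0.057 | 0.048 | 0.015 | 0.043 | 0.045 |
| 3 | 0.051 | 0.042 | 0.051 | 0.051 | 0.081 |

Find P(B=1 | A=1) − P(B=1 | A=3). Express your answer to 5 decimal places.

0.11081

P(A=1) = 0.014 + 0.081 + 0.077 + 0.077 + 0.059 = 0.308; P(B=1 | A=1) = 0.081/0.308 = 0.262987.
P(A=3) = 0.051 + 0.042 + 0.051 + 0.051 + 0.081 = 0.276; P(B=1 | A=3) = 0.042/0.276 = 0.152174.
Difference = 0.11081.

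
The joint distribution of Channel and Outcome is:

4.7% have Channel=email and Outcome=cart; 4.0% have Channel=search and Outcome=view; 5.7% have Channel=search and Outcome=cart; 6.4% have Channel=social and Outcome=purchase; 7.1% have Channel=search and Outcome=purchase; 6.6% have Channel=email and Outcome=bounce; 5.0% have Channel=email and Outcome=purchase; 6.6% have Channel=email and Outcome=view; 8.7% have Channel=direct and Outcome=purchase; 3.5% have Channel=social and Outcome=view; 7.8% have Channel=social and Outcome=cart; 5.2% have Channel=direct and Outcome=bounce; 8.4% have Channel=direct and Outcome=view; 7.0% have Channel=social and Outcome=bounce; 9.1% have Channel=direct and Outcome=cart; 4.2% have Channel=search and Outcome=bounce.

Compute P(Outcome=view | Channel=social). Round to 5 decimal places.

0.14170

P(Channel=social) = 0.070 + 0.035 + 0.078 + 0.064 = 0.247.
P(Outcome=view | Channel=social) = 0.035/0.247 = 0.14170.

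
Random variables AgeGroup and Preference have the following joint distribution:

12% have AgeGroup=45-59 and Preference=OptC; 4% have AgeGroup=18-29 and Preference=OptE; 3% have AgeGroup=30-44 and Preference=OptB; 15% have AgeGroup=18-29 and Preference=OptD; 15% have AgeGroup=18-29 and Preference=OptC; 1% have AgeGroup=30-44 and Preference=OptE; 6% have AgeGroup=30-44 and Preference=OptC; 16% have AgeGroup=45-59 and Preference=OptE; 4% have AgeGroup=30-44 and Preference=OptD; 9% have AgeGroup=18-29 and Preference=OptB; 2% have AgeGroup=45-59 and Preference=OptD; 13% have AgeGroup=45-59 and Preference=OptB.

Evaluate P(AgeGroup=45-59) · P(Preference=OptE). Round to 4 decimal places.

P(AgeGroup=45-59) = 0.13 + 0.12 + 0.02 + 0.16 = 0.43.
P(Preference=OptE) = 0.04 + 0.01 + 0.16 = 0.21.
Product: 0.43 × 0.21 = 0.0903.

0.0903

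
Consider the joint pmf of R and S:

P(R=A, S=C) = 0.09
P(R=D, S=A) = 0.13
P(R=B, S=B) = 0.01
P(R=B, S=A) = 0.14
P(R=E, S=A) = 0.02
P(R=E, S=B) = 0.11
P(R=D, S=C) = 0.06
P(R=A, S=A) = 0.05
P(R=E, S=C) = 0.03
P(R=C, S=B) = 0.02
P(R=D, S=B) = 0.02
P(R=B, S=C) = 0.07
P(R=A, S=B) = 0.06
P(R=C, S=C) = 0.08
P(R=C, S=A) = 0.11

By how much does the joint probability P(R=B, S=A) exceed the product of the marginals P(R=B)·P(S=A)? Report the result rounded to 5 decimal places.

0.04100

P(R=B) = 0.14 + 0.01 + 0.07 = 0.22.
P(S=A) = 0.05 + 0.14 + 0.11 + 0.13 + 0.02 = 0.45.
P(R=B, S=A) − P(R=B)P(S=A) = 0.14 − 0.22×0.45 = 0.04100.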